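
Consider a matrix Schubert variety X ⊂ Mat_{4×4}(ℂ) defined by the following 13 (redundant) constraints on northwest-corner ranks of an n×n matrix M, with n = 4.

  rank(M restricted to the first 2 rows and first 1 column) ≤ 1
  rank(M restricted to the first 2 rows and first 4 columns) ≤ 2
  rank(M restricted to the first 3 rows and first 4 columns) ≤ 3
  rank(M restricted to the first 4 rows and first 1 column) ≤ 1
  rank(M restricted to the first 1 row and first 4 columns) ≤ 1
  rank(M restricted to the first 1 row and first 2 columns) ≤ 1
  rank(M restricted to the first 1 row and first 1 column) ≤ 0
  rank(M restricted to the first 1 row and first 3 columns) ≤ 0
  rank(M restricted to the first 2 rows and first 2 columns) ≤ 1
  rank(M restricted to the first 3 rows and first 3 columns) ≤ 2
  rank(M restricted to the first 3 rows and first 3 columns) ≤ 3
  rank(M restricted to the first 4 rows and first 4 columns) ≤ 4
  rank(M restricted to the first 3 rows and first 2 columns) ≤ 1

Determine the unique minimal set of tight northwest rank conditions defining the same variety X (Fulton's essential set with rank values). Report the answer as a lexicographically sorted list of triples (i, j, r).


Computing R[i][j] = min implied NW-rank bound (n=4, 13 conditions):

  0 | 0 | 0 | 1
  1 | 1 | 1 | 2
  1 | 1 | 2 | 3
  1 | 2 | 3 | 4

reading off 1-entries of Δ²R: w = (4, 1, 3, 2).

ℓ(w)=4; the 2 essential cells (i,j,r):

[(1, 3, 0), (3, 2, 1)]


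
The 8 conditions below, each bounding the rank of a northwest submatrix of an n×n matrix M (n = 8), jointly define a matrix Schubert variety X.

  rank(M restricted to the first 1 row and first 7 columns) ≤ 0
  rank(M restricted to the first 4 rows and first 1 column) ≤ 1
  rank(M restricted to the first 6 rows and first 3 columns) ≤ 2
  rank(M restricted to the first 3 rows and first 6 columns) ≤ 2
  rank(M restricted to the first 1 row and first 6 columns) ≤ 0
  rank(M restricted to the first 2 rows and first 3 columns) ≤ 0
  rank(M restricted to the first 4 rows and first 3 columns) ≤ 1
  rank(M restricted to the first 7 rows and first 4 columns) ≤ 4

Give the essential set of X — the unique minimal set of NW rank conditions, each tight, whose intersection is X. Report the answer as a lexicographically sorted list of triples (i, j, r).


Rank table r_w(8×8) implied by the 8 constraints:

  0  0  0  0  0  0  0  1
  0  0  0  1  1  1  1  2
  1  1  1  2  2  2  2  3
  1  1  1  2  3  3  3  4
  1  2  2  3  4  4  4  5
  1  2  2  3  4  5  5  6
  1  2  3  4  5  6  6  7
  1  2  3  4  5  6  7  8

hence w(1..8) = (8, 4, 1, 5, 2, 6, 3, 7).

4 SE-corners of the 13-cell Rothe diagram give Ess(w):

[(1, 7, 0), (2, 3, 0), (4, 3, 1), (6, 3, 2)]


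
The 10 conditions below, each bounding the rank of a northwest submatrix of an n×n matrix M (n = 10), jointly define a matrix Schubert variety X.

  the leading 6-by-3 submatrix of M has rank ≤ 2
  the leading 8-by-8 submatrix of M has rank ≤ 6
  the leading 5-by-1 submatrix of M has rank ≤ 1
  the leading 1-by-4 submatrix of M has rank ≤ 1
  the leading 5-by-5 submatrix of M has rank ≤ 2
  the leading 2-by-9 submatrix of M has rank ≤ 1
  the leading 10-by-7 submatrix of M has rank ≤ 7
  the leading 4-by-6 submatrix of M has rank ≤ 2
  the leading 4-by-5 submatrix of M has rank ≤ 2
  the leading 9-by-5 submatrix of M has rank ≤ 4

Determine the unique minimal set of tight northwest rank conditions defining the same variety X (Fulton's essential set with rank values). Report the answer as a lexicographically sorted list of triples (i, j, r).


Recovering R(i,j) via the rank-extension bound from the 10 conditions:

  R[1]: 1 1 1 1 1 1 1 1 1 1
  R[2]: 1 1 1 1 1 1 1 1 1 2
  R[3]: 1 2 2 2 2 2 2 2 2 3
  R[4]: 1 2 2 2 2 2 3 3 3 4
  R[5]: 1 2 2 2 2 3 4 4 4 5
  R[6]: 1 2 2 3 3 4 5 5 5 6
  R[7]: 1 2 3 4 4 5 6 6 6 7
  R[8]: 1 2 3 4 4 5 6 6 7 8
  R[9]: 1 2 3 4 4 5 6 7 8 9
  R[10]: 1 2 3 4 5 6 7 8 9 10

so w = (1, 10, 2, 7, 6, 4, 3, 9, 8, 5).

|D(w)|=19, |Ess(w)|=6:

[(2, 9, 1), (4, 6, 2), (5, 5, 2), (6, 3, 2), (8, 8, 6), (9, 5, 4)]


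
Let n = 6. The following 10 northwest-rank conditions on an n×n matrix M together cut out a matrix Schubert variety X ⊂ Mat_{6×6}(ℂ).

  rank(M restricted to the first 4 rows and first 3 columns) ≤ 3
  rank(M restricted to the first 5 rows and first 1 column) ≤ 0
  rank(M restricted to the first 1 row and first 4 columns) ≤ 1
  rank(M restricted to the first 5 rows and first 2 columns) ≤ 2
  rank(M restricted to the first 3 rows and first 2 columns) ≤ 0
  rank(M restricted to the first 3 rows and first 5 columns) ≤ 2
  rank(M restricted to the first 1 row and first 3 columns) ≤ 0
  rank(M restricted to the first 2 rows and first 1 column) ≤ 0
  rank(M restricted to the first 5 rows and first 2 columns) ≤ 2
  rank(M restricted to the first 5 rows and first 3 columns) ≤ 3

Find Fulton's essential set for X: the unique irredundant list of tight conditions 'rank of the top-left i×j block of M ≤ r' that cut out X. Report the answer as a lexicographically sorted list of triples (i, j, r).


Propagating the 10 rank bounds to every northwest block:

  R[1]: 0 | 0 | 0 | 1 | 1 | 1
  R[2]: 0 | 0 | 1 | 2 | 2 | 2
  R[3]: 0 | 0 | 1 | 2 | 2 | 3
  R[4]: 0 | 1 | 2 | 3 | 3 | 4
  R[5]: 0 | 1 | 2 | 3 | 4 | 5
  R[6]: 1 | 2 | 3 | 4 | 5 | 6

hence w(1..6) = (4, 3, 6, 2, 5, 1).

|D(w)|=10, |Ess(w)|=4:

[(1, 3, 0), (3, 2, 0), (3, 5, 2), (5, 1, 0)]


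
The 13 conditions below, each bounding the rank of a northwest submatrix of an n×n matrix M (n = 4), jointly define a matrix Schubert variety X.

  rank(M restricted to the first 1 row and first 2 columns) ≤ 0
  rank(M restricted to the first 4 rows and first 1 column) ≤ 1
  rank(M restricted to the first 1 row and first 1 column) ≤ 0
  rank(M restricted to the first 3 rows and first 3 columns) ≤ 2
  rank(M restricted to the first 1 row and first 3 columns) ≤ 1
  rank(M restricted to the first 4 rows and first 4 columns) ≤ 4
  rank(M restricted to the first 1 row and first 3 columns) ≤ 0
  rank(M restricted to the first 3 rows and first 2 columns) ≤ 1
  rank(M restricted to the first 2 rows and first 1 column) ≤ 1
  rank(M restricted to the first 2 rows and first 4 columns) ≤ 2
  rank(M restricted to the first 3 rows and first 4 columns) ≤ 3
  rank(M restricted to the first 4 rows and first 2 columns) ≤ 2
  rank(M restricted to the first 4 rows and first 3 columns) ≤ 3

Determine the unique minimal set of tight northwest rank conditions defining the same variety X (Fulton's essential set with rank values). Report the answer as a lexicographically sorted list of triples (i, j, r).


Reconstructing r_w from the 13 given conditions:

  0, 0, 0, 1
  1, 1, 1, 2
  1, 1, 2, 3
  1, 2, 3, 4

the unique w with this rank table is (4, 1, 3, 2).

2 SE-corners of the 4-cell Rothe diagram give Ess(w):

[(1, 3, 0), (3, 2, 1)]


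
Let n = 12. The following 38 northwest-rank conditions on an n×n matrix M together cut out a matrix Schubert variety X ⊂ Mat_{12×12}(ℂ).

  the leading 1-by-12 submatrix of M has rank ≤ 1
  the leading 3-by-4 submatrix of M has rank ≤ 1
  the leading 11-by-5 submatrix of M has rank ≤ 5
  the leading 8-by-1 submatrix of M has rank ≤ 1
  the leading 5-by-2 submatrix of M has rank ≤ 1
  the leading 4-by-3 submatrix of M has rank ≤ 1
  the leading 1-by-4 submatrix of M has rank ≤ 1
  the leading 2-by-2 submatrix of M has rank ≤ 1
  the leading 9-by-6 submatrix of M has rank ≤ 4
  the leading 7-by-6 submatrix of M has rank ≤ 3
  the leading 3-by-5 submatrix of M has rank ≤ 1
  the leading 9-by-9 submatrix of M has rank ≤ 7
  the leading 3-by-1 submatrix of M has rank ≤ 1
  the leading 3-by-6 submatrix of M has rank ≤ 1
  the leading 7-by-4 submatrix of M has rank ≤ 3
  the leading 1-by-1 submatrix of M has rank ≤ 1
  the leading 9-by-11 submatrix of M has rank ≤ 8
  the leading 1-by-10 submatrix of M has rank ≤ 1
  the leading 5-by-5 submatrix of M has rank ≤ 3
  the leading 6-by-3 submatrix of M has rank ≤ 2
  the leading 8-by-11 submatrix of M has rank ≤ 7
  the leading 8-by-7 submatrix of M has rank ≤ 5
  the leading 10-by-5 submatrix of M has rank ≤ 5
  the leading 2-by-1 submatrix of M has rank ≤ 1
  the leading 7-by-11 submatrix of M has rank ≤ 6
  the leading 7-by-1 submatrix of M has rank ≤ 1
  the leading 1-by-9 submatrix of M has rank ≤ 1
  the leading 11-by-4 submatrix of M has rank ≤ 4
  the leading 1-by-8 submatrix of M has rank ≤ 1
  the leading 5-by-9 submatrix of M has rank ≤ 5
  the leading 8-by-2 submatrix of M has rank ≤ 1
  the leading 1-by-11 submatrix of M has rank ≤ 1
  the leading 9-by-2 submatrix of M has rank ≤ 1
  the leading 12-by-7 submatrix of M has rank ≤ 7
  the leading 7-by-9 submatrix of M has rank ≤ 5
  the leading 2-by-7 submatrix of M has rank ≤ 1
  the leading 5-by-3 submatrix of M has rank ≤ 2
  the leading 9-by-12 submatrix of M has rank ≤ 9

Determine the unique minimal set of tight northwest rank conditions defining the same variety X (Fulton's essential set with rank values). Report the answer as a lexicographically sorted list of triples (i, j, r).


Rank table r_w(12×12) implied by the 38 constraints:

  i=1: 1  1  1  1  1  1  1  1  1  1  1  1
  i=2: 1  1  1  1  1  1  1  2  2  2  2  2
  i=3: 1  1  1  1  1  1  2  3  3  3  3  3
  i=4: 1  1  1  2  2  2  3  4  4  4  4  4
  i=5: 1  1  2  3  3  3  4  5  5  5  5  5
  i=6: 1  1  2  3  3  3  4  5  5  6  6  6
  i=7: 1  1  2  3  3  3  4  5  5  6  6  7
  i=8: 1  1  2  3  4  4  5  6  6  7  7  8
  i=9: 1  1  2  3  4  4  5  6  7  8  8  9
  i=10: 1  2  3  4  5  5  6  7  8  9  9  10
  i=11: 1  2  3  4  5  6  7  8  9  10  10  11
  i=12: 1  2  3  4  5  6  7  8  9  10  11  12

so w = (1, 8, 7, 4, 3, 10, 12, 5, 9, 2, 6, 11).

8 SE-corners of the 26-cell Rothe diagram give Ess(w):

[(2, 7, 1), (3, 6, 1), (4, 3, 1), (7, 6, 3), (7, 9, 5), (7, 11, 6), (9, 2, 1), (9, 6, 4)]


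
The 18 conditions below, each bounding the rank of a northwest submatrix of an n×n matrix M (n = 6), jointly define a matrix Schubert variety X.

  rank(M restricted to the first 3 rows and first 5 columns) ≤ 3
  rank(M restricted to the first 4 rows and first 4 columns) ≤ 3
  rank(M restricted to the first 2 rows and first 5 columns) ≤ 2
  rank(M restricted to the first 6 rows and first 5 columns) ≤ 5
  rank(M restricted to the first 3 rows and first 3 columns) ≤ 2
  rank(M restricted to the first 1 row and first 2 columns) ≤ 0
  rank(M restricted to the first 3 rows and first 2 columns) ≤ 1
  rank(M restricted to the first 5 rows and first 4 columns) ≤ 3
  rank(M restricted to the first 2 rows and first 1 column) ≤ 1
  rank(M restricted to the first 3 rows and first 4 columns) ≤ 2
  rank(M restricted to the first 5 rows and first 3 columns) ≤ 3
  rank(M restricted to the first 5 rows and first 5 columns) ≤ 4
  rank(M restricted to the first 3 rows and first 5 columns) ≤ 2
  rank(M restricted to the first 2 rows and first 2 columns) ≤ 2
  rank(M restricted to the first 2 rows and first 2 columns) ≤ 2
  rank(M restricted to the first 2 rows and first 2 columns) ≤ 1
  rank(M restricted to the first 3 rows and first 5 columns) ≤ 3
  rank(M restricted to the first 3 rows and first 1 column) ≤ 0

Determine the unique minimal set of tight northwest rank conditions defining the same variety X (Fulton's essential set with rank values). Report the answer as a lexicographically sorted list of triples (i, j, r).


Reconstructing r_w from the 18 given conditions:

  row 1: 0  0  1  1  1  1
  row 2: 0  1  2  2  2  2
  row 3: 0  1  2  2  2  3
  row 4: 1  2  3  3  3  4
  row 5: 1  2  3  3  4  5
  row 6: 1  2  3  4  5  6

hence w(1..6) = (3, 2, 6, 1, 5, 4).

|D(w)|=7, |Ess(w)|=4:

[(1, 2, 0), (3, 1, 0), (3, 5, 2), (5, 4, 3)]


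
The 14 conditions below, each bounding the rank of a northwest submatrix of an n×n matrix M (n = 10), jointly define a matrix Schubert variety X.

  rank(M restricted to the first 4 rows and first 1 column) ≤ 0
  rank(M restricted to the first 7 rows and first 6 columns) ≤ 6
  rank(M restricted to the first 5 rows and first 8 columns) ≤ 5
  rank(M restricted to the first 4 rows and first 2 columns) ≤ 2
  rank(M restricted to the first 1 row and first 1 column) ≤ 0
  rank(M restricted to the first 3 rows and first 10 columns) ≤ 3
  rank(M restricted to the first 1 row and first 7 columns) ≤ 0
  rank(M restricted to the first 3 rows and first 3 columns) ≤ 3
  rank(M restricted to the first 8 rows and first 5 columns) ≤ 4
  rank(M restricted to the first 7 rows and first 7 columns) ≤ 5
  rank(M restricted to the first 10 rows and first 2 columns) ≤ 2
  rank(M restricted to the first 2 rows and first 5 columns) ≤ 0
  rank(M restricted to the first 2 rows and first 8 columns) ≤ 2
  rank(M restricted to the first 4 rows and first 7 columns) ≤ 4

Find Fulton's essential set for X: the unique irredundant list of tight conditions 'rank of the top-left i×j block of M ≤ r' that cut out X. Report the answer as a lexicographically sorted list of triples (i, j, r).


Reconstructing r_w from the 14 given conditions:

  R[1]: 0 0 0 0 0 0 0 1 1 1
  R[2]: 0 0 0 0 0 1 1 2 2 2
  R[3]: 0 1 1 1 1 2 2 3 3 3
  R[4]: 0 1 2 2 2 3 3 4 4 4
  R[5]: 1 2 3 3 3 4 4 5 5 5
  R[6]: 1 2 3 4 4 5 5 6 6 6
  R[7]: 1 2 3 4 4 5 5 6 7 7
  R[8]: 1 2 3 4 4 5 6 7 8 8
  R[9]: 1 2 3 4 5 6 7 8 9 9
  R[10]: 1 2 3 4 5 6 7 8 9 10

hence w(1..10) = (8, 6, 2, 3, 1, 4, 9, 7, 5, 10).

Rothe diagram D(w) (17 cells), 5 SE-corners (essential conditions):

[(1, 7, 0), (2, 5, 0), (4, 1, 0), (7, 7, 5), (8, 5, 4)]


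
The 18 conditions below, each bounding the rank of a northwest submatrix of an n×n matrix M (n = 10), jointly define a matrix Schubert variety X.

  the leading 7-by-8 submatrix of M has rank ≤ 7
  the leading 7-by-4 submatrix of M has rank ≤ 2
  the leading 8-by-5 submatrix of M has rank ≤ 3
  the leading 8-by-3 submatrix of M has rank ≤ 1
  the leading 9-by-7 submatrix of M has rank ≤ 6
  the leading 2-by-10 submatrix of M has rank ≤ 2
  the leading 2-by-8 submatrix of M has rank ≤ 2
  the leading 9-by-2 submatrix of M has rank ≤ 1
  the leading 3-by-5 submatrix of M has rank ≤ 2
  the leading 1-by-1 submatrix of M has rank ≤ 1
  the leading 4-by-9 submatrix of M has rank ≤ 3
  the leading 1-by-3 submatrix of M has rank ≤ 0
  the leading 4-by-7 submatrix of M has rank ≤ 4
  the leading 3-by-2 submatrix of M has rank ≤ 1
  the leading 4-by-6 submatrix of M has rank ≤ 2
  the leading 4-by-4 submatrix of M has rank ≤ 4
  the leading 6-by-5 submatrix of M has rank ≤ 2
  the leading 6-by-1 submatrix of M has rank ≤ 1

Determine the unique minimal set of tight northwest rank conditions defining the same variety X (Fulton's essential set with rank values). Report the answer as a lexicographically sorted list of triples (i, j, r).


Computing R[i][j] = min implied NW-rank bound (n=10, 18 conditions):

  0 0 0 1 1 1 1 1 1 1
  1 1 1 2 2 2 2 2 2 2
  1 1 1 2 2 2 3 3 3 3
  1 1 1 2 2 2 3 3 3 4
  1 1 1 2 2 3 4 4 4 5
  1 1 1 2 2 3 4 5 5 6
  1 1 1 2 3 4 5 6 6 7
  1 1 1 2 3 4 5 6 7 8
  1 1 2 3 4 5 6 7 8 9
  1 2 3 4 5 6 7 8 9 10

hence w(1..10) = (4, 1, 7, 10, 6, 8, 5, 9, 3, 2).

ℓ(w)=24; the 6 essential cells (i,j,r):

[(1, 3, 0), (4, 6, 2), (4, 9, 3), (6, 5, 2), (8, 3, 1), (9, 2, 1)]


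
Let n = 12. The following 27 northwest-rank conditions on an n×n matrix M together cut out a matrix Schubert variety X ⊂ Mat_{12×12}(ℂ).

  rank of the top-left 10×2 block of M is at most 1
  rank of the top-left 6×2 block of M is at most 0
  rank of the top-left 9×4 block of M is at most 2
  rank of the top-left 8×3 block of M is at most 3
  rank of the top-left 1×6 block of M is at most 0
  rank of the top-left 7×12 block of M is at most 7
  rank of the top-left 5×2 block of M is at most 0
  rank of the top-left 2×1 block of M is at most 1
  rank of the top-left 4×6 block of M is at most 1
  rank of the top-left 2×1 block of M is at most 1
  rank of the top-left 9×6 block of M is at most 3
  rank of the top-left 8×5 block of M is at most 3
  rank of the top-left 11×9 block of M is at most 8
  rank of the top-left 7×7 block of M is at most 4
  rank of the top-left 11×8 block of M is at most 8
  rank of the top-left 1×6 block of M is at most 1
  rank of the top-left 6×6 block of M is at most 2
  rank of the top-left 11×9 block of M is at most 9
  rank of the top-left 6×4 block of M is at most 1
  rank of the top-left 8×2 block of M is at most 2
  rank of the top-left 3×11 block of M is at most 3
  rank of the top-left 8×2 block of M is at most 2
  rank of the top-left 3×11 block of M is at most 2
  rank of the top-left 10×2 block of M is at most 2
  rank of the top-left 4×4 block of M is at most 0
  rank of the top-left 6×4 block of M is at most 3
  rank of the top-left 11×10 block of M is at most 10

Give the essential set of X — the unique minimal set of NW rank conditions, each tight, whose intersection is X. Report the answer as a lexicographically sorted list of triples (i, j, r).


Reconstructing r_w from the 27 given conditions:

  row 1: 0, 0, 0, 0, 0, 0, 1, 1, 1, 1, 1, 1
  row 2: 0, 0, 0, 0, 1, 1, 2, 2, 2, 2, 2, 2
  row 3: 0, 0, 0, 0, 1, 1, 2, 2, 2, 2, 2, 3
  row 4: 0, 0, 0, 0, 1, 1, 2, 3, 3, 3, 3, 4
  row 5: 0, 0, 1, 1, 2, 2, 3, 4, 4, 4, 4, 5
  row 6: 0, 0, 1, 1, 2, 2, 3, 4, 5, 5, 5, 6
  row 7: 1, 1, 2, 2, 3, 3, 4, 5, 6, 6, 6, 7
  row 8: 1, 1, 2, 2, 3, 3, 4, 5, 6, 7, 7, 8
  row 9: 1, 1, 2, 2, 3, 3, 4, 5, 6, 7, 8, 9
  row 10: 1, 1, 2, 3, 4, 4, 5, 6, 7, 8, 9, 10
  row 11: 1, 2, 3, 4, 5, 5, 6, 7, 8, 9, 10, 11
  row 12: 1, 2, 3, 4, 5, 6, 7, 8, 9, 10, 11, 12

giving w = (7, 5, 12, 8, 3, 9, 1, 10, 11, 4, 2, 6) via Δ²R.

D(w) has 37 cells with 10 SE-corners; essential set:

[(1, 6, 0), (3, 11, 2), (4, 4, 0), (4, 6, 1), (6, 2, 0), (6, 4, 1), (6, 6, 2), (9, 4, 2), (9, 6, 3), (10, 2, 1)]


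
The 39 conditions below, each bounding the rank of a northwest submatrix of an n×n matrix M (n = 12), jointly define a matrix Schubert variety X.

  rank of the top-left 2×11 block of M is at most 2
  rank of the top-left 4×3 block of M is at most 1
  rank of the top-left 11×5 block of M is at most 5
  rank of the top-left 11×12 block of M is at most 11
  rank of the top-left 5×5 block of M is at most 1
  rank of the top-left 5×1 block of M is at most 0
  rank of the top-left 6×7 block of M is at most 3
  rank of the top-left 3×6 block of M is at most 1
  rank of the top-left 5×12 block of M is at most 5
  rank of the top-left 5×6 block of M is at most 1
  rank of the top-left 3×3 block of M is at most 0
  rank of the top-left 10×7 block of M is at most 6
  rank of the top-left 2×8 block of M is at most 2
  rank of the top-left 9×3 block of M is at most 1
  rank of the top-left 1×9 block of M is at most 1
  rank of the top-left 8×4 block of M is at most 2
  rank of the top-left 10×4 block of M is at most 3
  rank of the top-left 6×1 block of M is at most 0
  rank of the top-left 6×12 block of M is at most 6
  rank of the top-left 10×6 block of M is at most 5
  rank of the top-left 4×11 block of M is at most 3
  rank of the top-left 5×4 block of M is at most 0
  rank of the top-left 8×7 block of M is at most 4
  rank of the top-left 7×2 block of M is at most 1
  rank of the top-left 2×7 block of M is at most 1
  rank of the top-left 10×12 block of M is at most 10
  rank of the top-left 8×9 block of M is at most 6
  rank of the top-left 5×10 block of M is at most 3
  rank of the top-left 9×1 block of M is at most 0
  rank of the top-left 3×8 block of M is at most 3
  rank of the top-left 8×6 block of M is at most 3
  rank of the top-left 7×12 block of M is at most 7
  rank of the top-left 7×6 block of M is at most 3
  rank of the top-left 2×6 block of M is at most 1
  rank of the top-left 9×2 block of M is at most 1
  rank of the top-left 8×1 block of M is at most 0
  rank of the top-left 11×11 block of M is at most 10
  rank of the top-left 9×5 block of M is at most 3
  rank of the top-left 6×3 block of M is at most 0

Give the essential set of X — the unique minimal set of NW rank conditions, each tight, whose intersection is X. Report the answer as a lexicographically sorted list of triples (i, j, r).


Propagating the 39 rank bounds to every northwest block:

  0  0  0  0  1  1  1  1  1  1  1  1
  0  0  0  0  1  1  1  2  2  2  2  2
  0  0  0  0  1  1  2  3  3  3  3  3
  0  0  0  0  1  1  2  3  3  3  3  4
  0  0  0  0  1  1  2  3  3  3  4  5
  0  0  0  1  2  2  3  4  4  4  5  6
  0  1  1  2  3  3  4  5  5  5  6  7
  0  1  1  2  3  3  4  5  6  6  7  8
  0  1  1  2  3  4  5  6  7  7  8  9
  1  2  2  3  4  5  6  7  8  8  9  10
  1  2  3  4  5  6  7  8  9  9  10  11
  1  2  3  4  5  6  7  8  9  10  11  12

reading off 1-entries of Δ²R: w = (5, 8, 7, 12, 11, 4, 2, 9, 6, 1, 3, 10).

D(w) has 39 cells with 9 SE-corners; essential set:

[(2, 7, 1), (4, 11, 3), (5, 4, 0), (5, 6, 1), (5, 10, 3), (6, 3, 0), (8, 6, 3), (9, 1, 0), (9, 3, 1)]


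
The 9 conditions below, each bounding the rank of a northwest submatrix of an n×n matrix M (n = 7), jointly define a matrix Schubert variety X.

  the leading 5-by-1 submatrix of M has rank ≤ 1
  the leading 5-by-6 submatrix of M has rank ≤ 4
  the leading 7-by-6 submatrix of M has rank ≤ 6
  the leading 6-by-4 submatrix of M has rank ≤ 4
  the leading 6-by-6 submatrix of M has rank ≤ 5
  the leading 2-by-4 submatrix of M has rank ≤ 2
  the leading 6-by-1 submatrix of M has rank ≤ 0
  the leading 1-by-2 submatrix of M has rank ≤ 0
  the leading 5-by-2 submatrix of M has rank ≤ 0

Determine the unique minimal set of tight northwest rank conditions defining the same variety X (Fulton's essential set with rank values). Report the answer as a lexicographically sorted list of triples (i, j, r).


Propagating the 9 rank bounds to every northwest block:

  row 1: 0 0 1 1 1 1 1
  row 2: 0 0 1 2 2 2 2
  row 3: 0 0 1 2 3 3 3
  row 4: 0 0 1 2 3 4 4
  row 5: 0 0 1 2 3 4 5
  row 6: 0 1 2 3 4 5 6
  row 7: 1 2 3 4 5 6 7

reading off 1-entries of Δ²R: w = (3, 4, 5, 6, 7, 2, 1).

Fulton essential set (2 of the 11 Rothe cells):

[(5, 2, 0), (6, 1, 0)]


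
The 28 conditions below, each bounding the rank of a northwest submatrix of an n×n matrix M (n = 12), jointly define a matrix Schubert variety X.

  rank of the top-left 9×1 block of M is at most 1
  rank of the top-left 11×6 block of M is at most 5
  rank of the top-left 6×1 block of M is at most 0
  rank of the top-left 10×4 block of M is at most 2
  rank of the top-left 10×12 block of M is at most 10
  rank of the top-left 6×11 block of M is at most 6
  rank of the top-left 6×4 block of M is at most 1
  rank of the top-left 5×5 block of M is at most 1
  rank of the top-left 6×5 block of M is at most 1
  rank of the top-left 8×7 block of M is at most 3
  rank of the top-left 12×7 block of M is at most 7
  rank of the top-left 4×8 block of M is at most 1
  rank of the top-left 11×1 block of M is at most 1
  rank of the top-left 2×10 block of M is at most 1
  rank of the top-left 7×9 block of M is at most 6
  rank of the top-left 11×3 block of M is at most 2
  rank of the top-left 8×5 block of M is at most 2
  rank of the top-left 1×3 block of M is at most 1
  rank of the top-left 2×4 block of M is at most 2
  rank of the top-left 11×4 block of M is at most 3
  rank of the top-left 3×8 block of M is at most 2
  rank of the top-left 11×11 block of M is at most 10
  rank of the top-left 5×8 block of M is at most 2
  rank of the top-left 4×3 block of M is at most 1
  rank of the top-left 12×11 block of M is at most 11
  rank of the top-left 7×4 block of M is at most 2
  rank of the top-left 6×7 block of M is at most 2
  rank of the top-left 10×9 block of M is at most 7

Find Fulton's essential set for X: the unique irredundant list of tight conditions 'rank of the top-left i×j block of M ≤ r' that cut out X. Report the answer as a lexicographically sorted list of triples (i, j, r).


Reconstructing r_w from the 28 given conditions:

  i=1: 0  1  1  1  1  1  1  1  1  1  1  1
  i=2: 0  1  1  1  1  1  1  1  1  1  2  2
  i=3: 0  1  1  1  1  1  1  1  2  2  3  3
  i=4: 0  1  1  1  1  1  1  1  2  3  4  4
  i=5: 0  1  1  1  1  2  2  2  3  4  5  5
  i=6: 0  1  1  1  1  2  2  3  4  5  6  6
  i=7: 1  2  2  2  2  3  3  4  5  6  7  7
  i=8: 1  2  2  2  2  3  3  4  5  6  7  8
  i=9: 1  2  2  2  3  4  4  5  6  7  8  9
  i=10: 1  2  2  2  3  4  5  6  7  8  9  10
  i=11: 1  2  2  3  4  5  6  7  8  9  10  11
  i=12: 1  2  3  4  5  6  7  8  9  10  11  12

so w = (2, 11, 9, 10, 6, 8, 1, 12, 5, 7, 4, 3).

|D(w)|=42, |Ess(w)|=9:

[(2, 10, 1), (4, 8, 1), (6, 1, 0), (6, 5, 1), (6, 7, 2), (8, 5, 2), (8, 7, 3), (10, 4, 2), (11, 3, 2)]


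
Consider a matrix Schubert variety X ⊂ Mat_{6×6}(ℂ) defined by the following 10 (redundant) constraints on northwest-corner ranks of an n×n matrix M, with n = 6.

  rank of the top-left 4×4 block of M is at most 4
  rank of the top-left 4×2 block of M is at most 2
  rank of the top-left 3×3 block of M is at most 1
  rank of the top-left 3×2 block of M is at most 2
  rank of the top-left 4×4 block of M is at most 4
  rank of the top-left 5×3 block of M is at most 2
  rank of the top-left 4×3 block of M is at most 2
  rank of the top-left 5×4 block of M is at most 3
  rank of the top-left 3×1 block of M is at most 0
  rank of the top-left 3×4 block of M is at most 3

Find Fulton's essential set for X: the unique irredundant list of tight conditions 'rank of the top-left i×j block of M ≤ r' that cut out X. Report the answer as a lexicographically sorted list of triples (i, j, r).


Propagating the 10 rank bounds to every northwest block:

  row 1: 0  1  1  1  1  1
  row 2: 0  1  1  2  2  2
  row 3: 0  1  1  2  3  3
  row 4: 1  2  2  3  4  4
  row 5: 1  2  2  3  4  5
  row 6: 1  2  3  4  5  6

so w = (2, 4, 5, 1, 6, 3).

Fulton essential set (3 of the 6 Rothe cells):

[(3, 1, 0), (3, 3, 1), (5, 3, 2)]


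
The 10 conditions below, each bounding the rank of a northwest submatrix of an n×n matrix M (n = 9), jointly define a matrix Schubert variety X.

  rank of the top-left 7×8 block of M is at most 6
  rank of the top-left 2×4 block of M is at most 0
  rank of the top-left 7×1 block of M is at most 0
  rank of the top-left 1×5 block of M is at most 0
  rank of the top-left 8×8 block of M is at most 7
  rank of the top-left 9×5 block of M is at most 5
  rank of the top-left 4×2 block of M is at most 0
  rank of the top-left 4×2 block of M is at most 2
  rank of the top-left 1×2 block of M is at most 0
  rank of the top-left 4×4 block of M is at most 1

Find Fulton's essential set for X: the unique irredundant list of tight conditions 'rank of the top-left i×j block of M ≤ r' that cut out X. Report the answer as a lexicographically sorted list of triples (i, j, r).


Reconstructing r_w from the 10 given conditions:

  R[1]: 0  0  0  0  0  1  1  1  1
  R[2]: 0  0  0  0  1  2  2  2  2
  R[3]: 0  0  1  1  2  3  3  3  3
  R[4]: 0  0  1  1  2  3  4  4  4
  R[5]: 0  1  2  2  3  4  5  5  5
  R[6]: 0  1  2  3  4  5  6  6  6
  R[7]: 0  1  2  3  4  5  6  6  7
  R[8]: 1  2  3  4  5  6  7  7  8
  R[9]: 1  2  3  4  5  6  7  8  9

the unique w with this rank table is (6, 5, 3, 7, 2, 4, 9, 1, 8).

Fulton essential set (6 of the 18 Rothe cells):

[(1, 5, 0), (2, 4, 0), (4, 2, 0), (4, 4, 1), (7, 1, 0), (7, 8, 6)]


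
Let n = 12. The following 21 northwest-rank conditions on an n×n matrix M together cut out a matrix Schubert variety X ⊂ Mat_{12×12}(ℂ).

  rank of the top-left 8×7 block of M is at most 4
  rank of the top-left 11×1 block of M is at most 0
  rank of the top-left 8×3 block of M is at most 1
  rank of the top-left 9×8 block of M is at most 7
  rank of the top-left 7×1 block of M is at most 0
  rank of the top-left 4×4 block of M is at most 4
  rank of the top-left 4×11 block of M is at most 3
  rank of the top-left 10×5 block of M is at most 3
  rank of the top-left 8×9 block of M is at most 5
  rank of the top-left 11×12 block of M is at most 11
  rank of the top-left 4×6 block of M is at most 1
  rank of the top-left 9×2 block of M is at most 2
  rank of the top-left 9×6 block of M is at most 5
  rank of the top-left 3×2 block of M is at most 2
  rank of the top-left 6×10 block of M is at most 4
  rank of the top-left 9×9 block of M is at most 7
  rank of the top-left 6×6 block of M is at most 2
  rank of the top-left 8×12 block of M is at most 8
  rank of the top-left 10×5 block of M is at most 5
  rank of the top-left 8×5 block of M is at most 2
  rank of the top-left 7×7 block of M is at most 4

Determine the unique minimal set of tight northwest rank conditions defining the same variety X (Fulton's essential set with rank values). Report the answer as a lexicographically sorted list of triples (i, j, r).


Computing R[i][j] = min implied NW-rank bound (n=12, 21 conditions):

  row 1: 0, 1, 1, 1, 1, 1, 1, 1, 1, 1, 1, 1
  row 2: 0, 1, 1, 1, 1, 1, 2, 2, 2, 2, 2, 2
  row 3: 0, 1, 1, 1, 1, 1, 2, 3, 3, 3, 3, 3
  row 4: 0, 1, 1, 1, 1, 1, 2, 3, 3, 3, 3, 4
  row 5: 0, 1, 1, 2, 2, 2, 3, 4, 4, 4, 4, 5
  row 6: 0, 1, 1, 2, 2, 2, 3, 4, 4, 4, 5, 6
  row 7: 0, 1, 1, 2, 2, 3, 4, 5, 5, 5, 6, 7
  row 8: 0, 1, 1, 2, 2, 3, 4, 5, 5, 6, 7, 8
  row 9: 0, 1, 2, 3, 3, 4, 5, 6, 6, 7, 8, 9
  row 10: 0, 1, 2, 3, 3, 4, 5, 6, 7, 8, 9, 10
  row 11: 0, 1, 2, 3, 4, 5, 6, 7, 8, 9, 10, 11
  row 12: 1, 2, 3, 4, 5, 6, 7, 8, 9, 10, 11, 12

giving w = (2, 7, 8, 12, 4, 11, 6, 10, 3, 9, 5, 1) via Δ²R.

D(w) has 38 cells with 9 SE-corners; essential set:

[(4, 6, 1), (4, 11, 3), (6, 6, 2), (6, 10, 4), (8, 3, 1), (8, 5, 2), (8, 9, 5), (10, 5, 3), (11, 1, 0)]


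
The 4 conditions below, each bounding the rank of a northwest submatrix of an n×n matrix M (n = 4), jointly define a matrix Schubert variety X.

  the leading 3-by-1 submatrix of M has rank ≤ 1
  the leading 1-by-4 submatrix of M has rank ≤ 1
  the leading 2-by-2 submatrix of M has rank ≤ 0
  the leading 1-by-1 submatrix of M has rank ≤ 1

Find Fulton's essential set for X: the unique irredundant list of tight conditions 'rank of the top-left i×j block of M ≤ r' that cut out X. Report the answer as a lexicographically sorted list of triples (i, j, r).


Rank table r_w(4×4) implied by the 4 constraints:

  R[1]: 0 | 0 | 1 | 1
  R[2]: 0 | 0 | 1 | 2
  R[3]: 1 | 1 | 2 | 3
  R[4]: 1 | 2 | 3 | 4

hence w(1..4) = (3, 4, 1, 2).

|D(w)|=4, |Ess(w)|=1:

[(2, 2, 0)]


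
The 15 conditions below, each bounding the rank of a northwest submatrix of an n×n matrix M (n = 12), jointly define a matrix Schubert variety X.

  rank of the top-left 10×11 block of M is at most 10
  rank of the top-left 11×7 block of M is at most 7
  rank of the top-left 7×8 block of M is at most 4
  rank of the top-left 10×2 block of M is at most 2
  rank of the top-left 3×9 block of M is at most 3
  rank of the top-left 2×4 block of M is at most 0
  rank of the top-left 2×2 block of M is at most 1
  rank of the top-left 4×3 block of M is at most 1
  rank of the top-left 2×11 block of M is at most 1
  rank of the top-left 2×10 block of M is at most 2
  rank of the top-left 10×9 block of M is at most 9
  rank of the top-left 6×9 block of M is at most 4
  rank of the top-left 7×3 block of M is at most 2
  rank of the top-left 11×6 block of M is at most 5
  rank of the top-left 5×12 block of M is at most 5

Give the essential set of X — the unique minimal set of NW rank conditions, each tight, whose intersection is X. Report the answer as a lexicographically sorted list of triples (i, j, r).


Rank table r_w(12×12) implied by the 15 constraints:

  row 1: 0 0 0 0 1 1 1 1 1 1 1 1
  row 2: 0 0 0 0 1 1 1 1 1 1 1 2
  row 3: 1 1 1 1 2 2 2 2 2 2 2 3
  row 4: 1 1 1 2 3 3 3 3 3 3 3 4
  row 5: 1 2 2 3 4 4 4 4 4 4 4 5
  row 6: 1 2 2 3 4 4 4 4 4 5 5 6
  row 7: 1 2 2 3 4 4 4 4 5 6 6 7
  row 8: 1 2 3 4 5 5 5 5 6 7 7 8
  row 9: 1 2 3 4 5 5 6 6 7 8 8 9
  row 10: 1 2 3 4 5 5 6 7 8 9 9 10
  row 11: 1 2 3 4 5 5 6 7 8 9 10 11
  row 12: 1 2 3 4 5 6 7 8 9 10 11 12

reading off 1-entries of Δ²R: w = (5, 12, 1, 4, 2, 10, 9, 3, 7, 8, 11, 6).

D(w) has 28 cells with 7 SE-corners; essential set:

[(2, 4, 0), (2, 11, 1), (4, 3, 1), (6, 9, 4), (7, 3, 2), (7, 8, 4), (11, 6, 5)]


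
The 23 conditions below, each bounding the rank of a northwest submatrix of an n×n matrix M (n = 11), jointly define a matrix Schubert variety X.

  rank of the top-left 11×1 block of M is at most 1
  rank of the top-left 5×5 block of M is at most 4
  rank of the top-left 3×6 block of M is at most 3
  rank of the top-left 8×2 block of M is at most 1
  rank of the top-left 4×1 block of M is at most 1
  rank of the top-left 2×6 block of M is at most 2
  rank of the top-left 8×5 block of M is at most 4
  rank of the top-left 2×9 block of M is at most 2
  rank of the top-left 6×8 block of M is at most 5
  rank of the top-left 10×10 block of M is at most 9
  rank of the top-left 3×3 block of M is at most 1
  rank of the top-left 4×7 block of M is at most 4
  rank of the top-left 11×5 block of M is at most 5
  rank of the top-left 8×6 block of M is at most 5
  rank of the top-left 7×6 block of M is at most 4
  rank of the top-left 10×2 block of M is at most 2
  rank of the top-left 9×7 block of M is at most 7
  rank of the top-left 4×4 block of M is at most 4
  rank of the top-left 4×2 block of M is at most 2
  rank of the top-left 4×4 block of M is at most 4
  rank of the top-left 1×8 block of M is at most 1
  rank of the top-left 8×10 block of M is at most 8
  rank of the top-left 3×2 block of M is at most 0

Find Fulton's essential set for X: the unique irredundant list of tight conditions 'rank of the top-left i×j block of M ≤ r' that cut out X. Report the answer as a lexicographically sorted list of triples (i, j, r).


Propagating the 23 rank bounds to every northwest block:

  R[1]: 0 0 1 1 1 1 1 1 1 1 1
  R[2]: 0 0 1 2 2 2 2 2 2 2 2
  R[3]: 0 0 1 2 3 3 3 3 3 3 3
  R[4]: 1 1 2 3 4 4 4 4 4 4 4
  R[5]: 1 1 2 3 4 4 5 5 5 5 5
  R[6]: 1 1 2 3 4 4 5 5 6 6 6
  R[7]: 1 1 2 3 4 4 5 6 7 7 7
  R[8]: 1 1 2 3 4 5 6 7 8 8 8
  R[9]: 1 2 3 4 5 6 7 8 9 9 9
  R[10]: 1 2 3 4 5 6 7 8 9 9 10
  R[11]: 1 2 3 4 5 6 7 8 9 10 11

giving w = (3, 4, 5, 1, 7, 9, 8, 6, 2, 11, 10) via Δ²R.

D(w) has 15 cells with 5 SE-corners; essential set:

[(3, 2, 0), (6, 8, 5), (7, 6, 4), (8, 2, 1), (10, 10, 9)]


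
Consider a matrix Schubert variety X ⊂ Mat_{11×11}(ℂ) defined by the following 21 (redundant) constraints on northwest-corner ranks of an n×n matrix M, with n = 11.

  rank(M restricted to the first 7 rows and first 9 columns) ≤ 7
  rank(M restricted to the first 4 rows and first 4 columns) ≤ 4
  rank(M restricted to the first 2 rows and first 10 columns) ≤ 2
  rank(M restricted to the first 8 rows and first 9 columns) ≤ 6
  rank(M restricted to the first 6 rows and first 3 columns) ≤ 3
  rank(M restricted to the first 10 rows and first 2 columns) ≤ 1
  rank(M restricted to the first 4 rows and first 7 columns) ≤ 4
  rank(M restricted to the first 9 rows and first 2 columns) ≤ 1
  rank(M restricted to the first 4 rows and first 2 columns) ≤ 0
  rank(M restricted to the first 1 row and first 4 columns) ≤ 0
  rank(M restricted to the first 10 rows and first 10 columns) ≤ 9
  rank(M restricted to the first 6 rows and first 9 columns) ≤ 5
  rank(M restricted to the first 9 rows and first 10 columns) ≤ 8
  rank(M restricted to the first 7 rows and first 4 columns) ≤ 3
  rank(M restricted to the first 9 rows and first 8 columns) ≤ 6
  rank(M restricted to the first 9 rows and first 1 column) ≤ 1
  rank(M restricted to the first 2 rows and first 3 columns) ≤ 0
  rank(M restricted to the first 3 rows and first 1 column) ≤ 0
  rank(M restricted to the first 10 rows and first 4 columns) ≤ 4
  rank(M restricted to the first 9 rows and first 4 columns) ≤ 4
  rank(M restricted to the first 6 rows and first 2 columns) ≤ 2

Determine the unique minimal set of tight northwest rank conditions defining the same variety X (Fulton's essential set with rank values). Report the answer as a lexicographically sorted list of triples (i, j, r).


Computing R[i][j] = min implied NW-rank bound (n=11, 21 conditions):

  0 0 0 0 1 1 1 1 1 1 1
  0 0 0 1 2 2 2 2 2 2 2
  0 0 1 2 3 3 3 3 3 3 3
  0 0 1 2 3 4 4 4 4 4 4
  1 1 2 3 4 5 5 5 5 5 5
  1 1 2 3 4 5 5 5 5 6 6
  1 1 2 3 4 5 6 6 6 7 7
  1 1 2 3 4 5 6 6 6 7 8
  1 1 2 3 4 5 6 6 7 8 9
  1 1 2 3 4 5 6 7 8 9 10
  1 2 3 4 5 6 7 8 9 10 11

so w = (5, 4, 3, 6, 1, 10, 7, 11, 9, 8, 2).

D(w) has 22 cells with 7 SE-corners; essential set:

[(1, 4, 0), (2, 3, 0), (4, 2, 0), (6, 9, 5), (8, 9, 6), (9, 8, 6), (10, 2, 1)]


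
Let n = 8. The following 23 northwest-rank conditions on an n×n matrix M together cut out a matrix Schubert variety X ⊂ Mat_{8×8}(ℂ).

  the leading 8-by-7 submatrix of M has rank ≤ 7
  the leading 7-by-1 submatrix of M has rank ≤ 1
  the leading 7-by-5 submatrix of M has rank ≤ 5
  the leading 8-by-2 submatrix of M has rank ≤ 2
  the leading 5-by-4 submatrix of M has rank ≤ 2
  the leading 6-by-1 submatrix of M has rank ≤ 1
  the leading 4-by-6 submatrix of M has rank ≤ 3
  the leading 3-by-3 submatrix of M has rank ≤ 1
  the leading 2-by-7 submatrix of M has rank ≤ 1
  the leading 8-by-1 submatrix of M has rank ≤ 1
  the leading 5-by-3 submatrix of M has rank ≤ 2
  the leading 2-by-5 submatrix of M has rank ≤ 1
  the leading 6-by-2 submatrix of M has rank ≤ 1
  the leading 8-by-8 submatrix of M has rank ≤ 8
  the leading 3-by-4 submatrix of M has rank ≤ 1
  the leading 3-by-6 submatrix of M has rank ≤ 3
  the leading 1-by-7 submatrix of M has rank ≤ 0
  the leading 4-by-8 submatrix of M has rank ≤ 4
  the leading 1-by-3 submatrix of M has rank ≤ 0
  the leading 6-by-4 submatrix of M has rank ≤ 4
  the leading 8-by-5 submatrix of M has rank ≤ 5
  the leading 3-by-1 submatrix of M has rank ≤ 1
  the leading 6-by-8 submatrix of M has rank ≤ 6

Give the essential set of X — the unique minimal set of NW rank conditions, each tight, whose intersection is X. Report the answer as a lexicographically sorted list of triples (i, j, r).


Recovering R(i,j) via the rank-extension bound from the 23 conditions:

  0 0 0 0 0 0 0 1
  1 1 1 1 1 1 1 2
  1 1 1 1 2 2 2 3
  1 1 2 2 3 3 3 4
  1 1 2 2 3 4 4 5
  1 1 2 3 4 5 5 6
  1 2 3 4 5 6 6 7
  1 2 3 4 5 6 7 8

so w = (8, 1, 5, 3, 6, 4, 2, 7).

|D(w)|=14, |Ess(w)|=4:

[(1, 7, 0), (3, 4, 1), (5, 4, 2), (6, 2, 1)]


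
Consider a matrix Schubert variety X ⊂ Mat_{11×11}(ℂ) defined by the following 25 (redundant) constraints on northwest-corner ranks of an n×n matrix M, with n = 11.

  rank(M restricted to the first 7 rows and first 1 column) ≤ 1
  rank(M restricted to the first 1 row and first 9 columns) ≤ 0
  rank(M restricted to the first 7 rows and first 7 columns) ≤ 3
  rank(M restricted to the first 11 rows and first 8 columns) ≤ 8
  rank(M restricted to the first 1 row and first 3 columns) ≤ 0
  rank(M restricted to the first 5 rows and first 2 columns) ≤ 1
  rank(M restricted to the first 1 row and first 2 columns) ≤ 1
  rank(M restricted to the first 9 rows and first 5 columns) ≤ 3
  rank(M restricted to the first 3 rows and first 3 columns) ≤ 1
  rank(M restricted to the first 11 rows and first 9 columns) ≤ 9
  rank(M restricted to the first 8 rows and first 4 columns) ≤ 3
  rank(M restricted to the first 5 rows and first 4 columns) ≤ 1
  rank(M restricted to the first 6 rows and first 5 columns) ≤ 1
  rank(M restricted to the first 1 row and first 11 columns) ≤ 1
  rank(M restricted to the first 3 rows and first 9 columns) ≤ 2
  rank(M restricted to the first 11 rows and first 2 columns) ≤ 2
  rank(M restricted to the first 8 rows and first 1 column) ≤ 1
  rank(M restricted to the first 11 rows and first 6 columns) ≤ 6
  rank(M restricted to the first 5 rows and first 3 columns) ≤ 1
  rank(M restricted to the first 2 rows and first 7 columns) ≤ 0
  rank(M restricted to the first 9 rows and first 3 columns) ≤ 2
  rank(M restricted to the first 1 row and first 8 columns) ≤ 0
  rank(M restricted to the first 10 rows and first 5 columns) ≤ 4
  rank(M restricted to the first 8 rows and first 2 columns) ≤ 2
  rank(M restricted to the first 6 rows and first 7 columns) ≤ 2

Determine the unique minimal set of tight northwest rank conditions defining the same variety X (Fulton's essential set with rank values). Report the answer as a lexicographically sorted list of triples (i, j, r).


Reconstructing r_w from the 25 given conditions:

  0  0  0  0  0  0  0  0  0  1  1
  0  0  0  0  0  0  0  1  1  2  2
  1  1  1  1  1  1  1  2  2  3  3
  1  1  1  1  1  2  2  3  3  4  4
  1  1  1  1  1  2  2  3  4  5  5
  1  1  1  1  1  2  2  3  4  5  6
  1  2  2  2  2  3  3  4  5  6  7
  1  2  2  3  3  4  4  5  6  7  8
  1  2  2  3  3  4  5  6  7  8  9
  1  2  3  4  4  5  6  7  8  9  10
  1  2  3  4  5  6  7  8  9  10  11

reading off 1-entries of Δ²R: w = (10, 8, 1, 6, 9, 11, 2, 4, 7, 3, 5).

D(w) has 33 cells with 6 SE-corners; essential set:

[(1, 9, 0), (2, 7, 0), (6, 5, 1), (6, 7, 2), (9, 3, 2), (9, 5, 3)]
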